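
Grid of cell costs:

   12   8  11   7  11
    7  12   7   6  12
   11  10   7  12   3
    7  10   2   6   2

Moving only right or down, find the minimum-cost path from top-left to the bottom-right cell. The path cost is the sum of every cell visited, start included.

Take [0,0] -> [0,1] -> [0,2] -> [1,2] -> [2,2] -> [3,2] -> [3,3] -> [3,4] for a total of 12 + 8 + 11 + 7 + 7 + 2 + 6 + 2 = 55.
For comparison, the top-then-right route costs 66.

55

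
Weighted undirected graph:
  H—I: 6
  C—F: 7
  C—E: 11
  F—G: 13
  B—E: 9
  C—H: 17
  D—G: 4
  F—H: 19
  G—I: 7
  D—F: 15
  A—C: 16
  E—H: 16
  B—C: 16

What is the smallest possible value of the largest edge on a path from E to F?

Comparing a few candidate routes:
E -> H -> I -> G -> F: max(16, 6, 7, 13) = 16
E -> C -> F: max(11, 7) = 11
E -> H -> I -> G -> D -> F: max(16, 6, 7, 4, 15) = 16
E -> B -> C -> F: max(9, 16, 7) = 16
Best route has worst link 11.

11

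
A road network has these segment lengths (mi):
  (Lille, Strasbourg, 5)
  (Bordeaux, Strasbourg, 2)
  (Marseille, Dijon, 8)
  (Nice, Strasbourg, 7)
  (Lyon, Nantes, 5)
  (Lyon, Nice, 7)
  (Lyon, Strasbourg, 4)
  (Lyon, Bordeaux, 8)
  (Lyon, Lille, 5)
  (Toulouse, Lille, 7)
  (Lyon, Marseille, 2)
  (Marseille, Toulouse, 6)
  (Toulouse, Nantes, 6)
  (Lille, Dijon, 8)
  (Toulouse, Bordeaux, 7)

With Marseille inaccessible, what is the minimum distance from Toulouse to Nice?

Checking several routes:
Toulouse -> Lille -> Lyon -> Nice: 7 + 5 + 7 = 19
Toulouse -> Nantes -> Lyon -> Nice: 6 + 5 + 7 = 18
Toulouse -> Lille -> Strasbourg -> Nice: 7 + 5 + 7 = 19
Toulouse -> Bordeaux -> Strasbourg -> Nice: 7 + 2 + 7 = 16
Shortest: 16 mi.

16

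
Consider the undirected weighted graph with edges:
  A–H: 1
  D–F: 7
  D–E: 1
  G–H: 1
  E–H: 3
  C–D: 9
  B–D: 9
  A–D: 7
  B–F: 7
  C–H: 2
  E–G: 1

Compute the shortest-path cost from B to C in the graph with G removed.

15

Some routes from B to C avoiding G:
B → D → C: 9 + 9 = 18
B → D → E → H → C: 9 + 1 + 3 + 2 = 15
B → D → A → H → C: 9 + 7 + 1 + 2 = 19
Best route has total 15.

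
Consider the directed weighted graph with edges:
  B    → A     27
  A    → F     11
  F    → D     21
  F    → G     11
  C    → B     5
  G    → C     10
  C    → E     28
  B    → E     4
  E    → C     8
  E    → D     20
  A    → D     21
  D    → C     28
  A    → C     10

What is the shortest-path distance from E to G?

62

Paths from E to G:
E-C-B-A-F-G: 8 + 5 + 27 + 11 + 11 = 62
E-D-C-B-A-F-G: 20 + 28 + 5 + 27 + 11 + 11 = 102
The minimum is 62.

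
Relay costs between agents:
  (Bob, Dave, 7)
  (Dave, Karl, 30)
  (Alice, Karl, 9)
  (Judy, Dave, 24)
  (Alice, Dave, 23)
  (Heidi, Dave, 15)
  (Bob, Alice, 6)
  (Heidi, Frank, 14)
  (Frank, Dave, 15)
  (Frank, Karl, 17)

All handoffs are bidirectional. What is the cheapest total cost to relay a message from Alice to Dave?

13

A few of the Alice→Dave routes:
Alice - Dave: 23
Alice - Bob - Dave: 6 + 7 = 13
Alice - Karl - Dave: 9 + 30 = 39
Shortest: 13.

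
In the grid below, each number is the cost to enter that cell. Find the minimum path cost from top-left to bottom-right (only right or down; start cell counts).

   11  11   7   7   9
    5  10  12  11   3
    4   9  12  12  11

Best path: [0,0]→[0,1]→[0,2]→[0,3]→[0,4]→[1,4]→[2,4]
Cost: 11 + 11 + 7 + 7 + 9 + 3 + 11 = 59

59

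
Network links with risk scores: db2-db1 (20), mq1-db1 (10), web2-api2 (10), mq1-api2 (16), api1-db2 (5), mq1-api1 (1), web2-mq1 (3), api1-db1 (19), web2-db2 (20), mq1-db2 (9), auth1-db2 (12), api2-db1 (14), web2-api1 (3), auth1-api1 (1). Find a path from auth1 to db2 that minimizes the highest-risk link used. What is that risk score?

5

Comparing a few candidate routes:
auth1→api1→web2→mq1→db2: max(1, 3, 3, 9) = 9
auth1→api1→db2: max(1, 5) = 5
auth1→api1→mq1→db2: max(1, 1, 9) = 9
The minimum achievable maximum is 5.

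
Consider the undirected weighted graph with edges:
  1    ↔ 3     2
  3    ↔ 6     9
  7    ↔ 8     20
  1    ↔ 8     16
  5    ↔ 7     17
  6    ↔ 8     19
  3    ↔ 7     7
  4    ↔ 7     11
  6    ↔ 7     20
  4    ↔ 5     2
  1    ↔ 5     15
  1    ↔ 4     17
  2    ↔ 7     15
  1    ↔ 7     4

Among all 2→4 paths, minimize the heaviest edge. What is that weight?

Checking several routes:
2-7-1-5-4: max(15, 4, 15, 2) = 15
2-7-3-1-5-4: max(15, 7, 2, 15, 2) = 15
2-7-4: max(15, 11) = 15
Smallest bottleneck: 15.

15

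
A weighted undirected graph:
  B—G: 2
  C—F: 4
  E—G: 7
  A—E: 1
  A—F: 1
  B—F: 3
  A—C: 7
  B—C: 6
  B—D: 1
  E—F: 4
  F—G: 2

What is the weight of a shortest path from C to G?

6

Comparing a few candidate routes:
C-F-B-G: 4 + 3 + 2 = 9
C-A-F-G: 7 + 1 + 2 = 10
C-F-G: 4 + 2 = 6
C-B-G: 6 + 2 = 8
C-B-F-G: 6 + 3 + 2 = 11
Shortest: 6.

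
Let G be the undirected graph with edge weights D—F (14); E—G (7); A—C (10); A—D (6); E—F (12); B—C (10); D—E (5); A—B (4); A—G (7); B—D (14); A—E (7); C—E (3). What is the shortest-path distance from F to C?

Checking several routes:
F-D-E-C: 14 + 5 + 3 = 22
F-E-C: 12 + 3 = 15
F-D-A-C: 14 + 6 + 10 = 30
F-E-A-C: 12 + 7 + 10 = 29
F-D-A-E-C: 14 + 6 + 7 + 3 = 30
Best route has total 15.

15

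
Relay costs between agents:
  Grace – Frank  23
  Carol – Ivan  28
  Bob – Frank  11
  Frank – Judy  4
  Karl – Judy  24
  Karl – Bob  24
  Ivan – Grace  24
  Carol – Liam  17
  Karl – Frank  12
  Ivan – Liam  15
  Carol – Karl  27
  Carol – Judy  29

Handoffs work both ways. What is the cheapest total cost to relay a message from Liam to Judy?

Checking several routes:
Liam→Carol→Karl→Frank→Judy: 17 + 27 + 12 + 4 = 60
Liam→Carol→Judy: 17 + 29 = 46
Liam→Ivan→Grace→Frank→Judy: 15 + 24 + 23 + 4 = 66
Shortest: 46.

46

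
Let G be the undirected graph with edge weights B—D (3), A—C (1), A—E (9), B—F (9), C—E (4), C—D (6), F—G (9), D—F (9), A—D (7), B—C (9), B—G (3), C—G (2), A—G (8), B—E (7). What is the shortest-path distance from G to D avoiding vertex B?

8

Checking several routes:
G-C-A-D: 2 + 1 + 7 = 10
G-C-D: 2 + 6 = 8
G-A-D: 8 + 7 = 15
G-A-C-D: 8 + 1 + 6 = 15
The minimum is 8.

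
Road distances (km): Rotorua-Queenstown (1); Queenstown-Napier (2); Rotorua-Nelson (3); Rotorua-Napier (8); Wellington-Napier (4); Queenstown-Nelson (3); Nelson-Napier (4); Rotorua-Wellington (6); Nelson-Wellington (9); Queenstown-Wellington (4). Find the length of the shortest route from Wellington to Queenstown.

Some routes from Wellington to Queenstown:
Wellington -> Napier -> Queenstown: 4 + 2 = 6
Wellington -> Queenstown: 4
Wellington -> Rotorua -> Queenstown: 6 + 1 = 7
The minimum is 4 km.

4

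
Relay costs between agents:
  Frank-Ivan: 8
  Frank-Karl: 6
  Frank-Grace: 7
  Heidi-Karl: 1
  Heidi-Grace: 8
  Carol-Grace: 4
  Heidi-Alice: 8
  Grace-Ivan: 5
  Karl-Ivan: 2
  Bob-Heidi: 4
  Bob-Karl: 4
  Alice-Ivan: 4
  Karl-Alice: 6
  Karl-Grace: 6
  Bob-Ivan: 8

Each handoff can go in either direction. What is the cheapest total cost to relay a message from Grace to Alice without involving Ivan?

A few of the Grace→Alice routes:
Grace - Heidi - Alice: 8 + 8 = 16
Grace - Karl - Heidi - Alice: 6 + 1 + 8 = 15
Grace - Frank - Karl - Alice: 7 + 6 + 6 = 19
Grace - Karl - Alice: 6 + 6 = 12
Grace - Heidi - Karl - Alice: 8 + 1 + 6 = 15
Shortest: 12.

12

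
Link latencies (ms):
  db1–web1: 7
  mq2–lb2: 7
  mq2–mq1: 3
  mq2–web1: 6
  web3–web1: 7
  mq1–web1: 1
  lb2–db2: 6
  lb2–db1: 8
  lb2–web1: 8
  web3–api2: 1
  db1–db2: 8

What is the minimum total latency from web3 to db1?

14

Some routes from web3 to db1:
web3 - web1 - lb2 - db1: 7 + 8 + 8 = 23
web3 - web1 - db1: 7 + 7 = 14
web3 - web1 - mq2 - lb2 - db1: 7 + 6 + 7 + 8 = 28
web3 - web1 - mq1 - mq2 - lb2 - db1: 7 + 1 + 3 + 7 + 8 = 26
Shortest: 14 ms.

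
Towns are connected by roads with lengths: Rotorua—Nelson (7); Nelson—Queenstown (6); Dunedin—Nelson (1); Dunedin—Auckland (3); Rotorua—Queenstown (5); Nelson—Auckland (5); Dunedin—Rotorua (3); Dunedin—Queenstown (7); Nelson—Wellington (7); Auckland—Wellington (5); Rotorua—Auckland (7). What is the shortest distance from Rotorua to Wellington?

11

Some routes from Rotorua to Wellington:
Rotorua -> Dunedin -> Auckland -> Wellington: 3 + 3 + 5 = 11
Rotorua -> Nelson -> Wellington: 7 + 7 = 14
Rotorua -> Dunedin -> Nelson -> Auckland -> Wellington: 3 + 1 + 5 + 5 = 14
Rotorua -> Auckland -> Wellington: 7 + 5 = 12
Rotorua -> Dunedin -> Nelson -> Wellington: 3 + 1 + 7 = 11
The minimum is 11.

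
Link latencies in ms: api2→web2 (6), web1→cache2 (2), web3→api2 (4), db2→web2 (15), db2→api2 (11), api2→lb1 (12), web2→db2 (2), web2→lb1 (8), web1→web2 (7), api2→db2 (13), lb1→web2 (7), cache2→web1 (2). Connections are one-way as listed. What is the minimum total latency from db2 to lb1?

Paths from db2 to lb1:
db2-api2-web2-lb1: 11 + 6 + 8 = 25
db2-api2-lb1: 11 + 12 = 23
db2-web2-lb1: 15 + 8 = 23
The minimum is 23 ms.

23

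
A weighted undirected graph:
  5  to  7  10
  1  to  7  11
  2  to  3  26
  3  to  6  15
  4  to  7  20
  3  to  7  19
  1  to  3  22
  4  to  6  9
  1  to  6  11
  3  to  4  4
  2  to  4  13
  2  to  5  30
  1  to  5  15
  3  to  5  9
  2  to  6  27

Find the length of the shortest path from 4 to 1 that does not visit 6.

Checking several routes:
4 - 3 - 5 - 7 - 1: 4 + 9 + 10 + 11 = 34
4 - 3 - 5 - 1: 4 + 9 + 15 = 28
4 - 3 - 1: 4 + 22 = 26
4 - 7 - 1: 20 + 11 = 31
Shortest: 26.

26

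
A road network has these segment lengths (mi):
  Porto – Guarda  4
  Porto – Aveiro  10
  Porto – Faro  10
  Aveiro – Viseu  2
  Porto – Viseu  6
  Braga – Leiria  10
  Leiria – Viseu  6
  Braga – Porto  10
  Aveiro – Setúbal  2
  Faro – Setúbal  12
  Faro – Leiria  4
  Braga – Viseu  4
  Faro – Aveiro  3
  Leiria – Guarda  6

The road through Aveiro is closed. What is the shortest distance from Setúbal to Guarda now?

Comparing a few candidate routes:
Setúbal-Faro-Porto-Guarda: 12 + 10 + 4 = 26
Setúbal-Faro-Leiria-Braga-Porto-Guarda: 12 + 4 + 10 + 10 + 4 = 40
Setúbal-Faro-Leiria-Viseu-Braga-Porto-Guarda: 12 + 4 + 6 + 4 + 10 + 4 = 40
Setúbal-Faro-Leiria-Viseu-Porto-Guarda: 12 + 4 + 6 + 6 + 4 = 32
Setúbal-Faro-Leiria-Guarda: 12 + 4 + 6 = 22
Setúbal-Faro-Leiria-Braga-Viseu-Porto-Guarda: 12 + 4 + 10 + 4 + 6 + 4 = 40
Shortest: 22 mi.

22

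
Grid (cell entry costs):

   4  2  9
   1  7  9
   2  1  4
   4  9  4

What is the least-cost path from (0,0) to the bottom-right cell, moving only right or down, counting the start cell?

Path [0,0]→[1,0]→[2,0]→[2,1]→[2,2]→[3,2]: 4 + 1 + 2 + 1 + 4 + 4 = 16.
For comparison, the top-then-right route costs 32.

16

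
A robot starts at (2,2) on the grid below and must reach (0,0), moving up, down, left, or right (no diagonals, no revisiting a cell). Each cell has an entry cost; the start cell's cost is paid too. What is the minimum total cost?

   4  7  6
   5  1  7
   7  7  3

20

One optimal route is r2c2 -> r1c2 -> r1c1 -> r1c0 -> r0c0.
Its cost is 3 + 7 + 1 + 5 + 4 = 20.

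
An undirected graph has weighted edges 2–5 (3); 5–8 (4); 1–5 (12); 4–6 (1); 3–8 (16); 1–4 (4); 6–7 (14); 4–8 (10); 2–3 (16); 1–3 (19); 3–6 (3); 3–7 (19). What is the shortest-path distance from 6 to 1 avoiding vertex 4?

A few of the 6→1 routes:
6-3-1: 3 + 19 = 22
6-3-2-5-1: 3 + 16 + 3 + 12 = 34
6-7-3-1: 14 + 19 + 19 = 52
6-3-8-5-1: 3 + 16 + 4 + 12 = 35
Shortest: 22.

22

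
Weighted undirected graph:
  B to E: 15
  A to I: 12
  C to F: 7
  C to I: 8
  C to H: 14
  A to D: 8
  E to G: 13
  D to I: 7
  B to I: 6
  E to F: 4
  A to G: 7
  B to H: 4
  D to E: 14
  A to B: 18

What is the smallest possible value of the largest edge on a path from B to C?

8

Comparing a few candidate routes:
B - I - C: max(6, 8) = 8
B - H - C: max(4, 14) = 14
B - I - A - G - E - F - C: max(6, 12, 7, 13, 4, 7) = 13
B - I - D - E - F - C: max(6, 7, 14, 4, 7) = 14
B - I - A - D - E - F - C: max(6, 12, 8, 14, 4, 7) = 14
B - I - D - A - G - E - F - C: max(6, 7, 8, 7, 13, 4, 7) = 13
The minimum achievable maximum is 8.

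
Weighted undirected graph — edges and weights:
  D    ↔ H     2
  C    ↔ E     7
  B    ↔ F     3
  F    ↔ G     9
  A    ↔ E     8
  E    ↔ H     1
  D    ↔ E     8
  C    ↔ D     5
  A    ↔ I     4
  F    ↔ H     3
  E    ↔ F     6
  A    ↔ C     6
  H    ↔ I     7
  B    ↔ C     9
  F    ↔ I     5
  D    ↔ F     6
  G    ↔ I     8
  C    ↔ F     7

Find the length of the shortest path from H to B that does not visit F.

Some routes from H to B avoiding F:
H-E-D-C-B: 1 + 8 + 5 + 9 = 23
H-E-A-C-B: 1 + 8 + 6 + 9 = 24
H-D-C-B: 2 + 5 + 9 = 16
H-I-A-C-B: 7 + 4 + 6 + 9 = 26
H-E-C-B: 1 + 7 + 9 = 17
H-D-E-C-B: 2 + 8 + 7 + 9 = 26
The minimum is 16.

16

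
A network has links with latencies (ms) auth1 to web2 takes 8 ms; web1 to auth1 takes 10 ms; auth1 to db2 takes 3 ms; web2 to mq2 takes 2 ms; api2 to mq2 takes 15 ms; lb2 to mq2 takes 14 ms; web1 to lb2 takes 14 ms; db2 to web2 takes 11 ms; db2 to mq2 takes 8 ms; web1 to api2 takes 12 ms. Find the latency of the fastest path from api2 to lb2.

26

Comparing a few candidate routes:
api2 -> web1 -> auth1 -> web2 -> mq2 -> lb2: 12 + 10 + 8 + 2 + 14 = 46
api2 -> mq2 -> lb2: 15 + 14 = 29
api2 -> mq2 -> web2 -> auth1 -> web1 -> lb2: 15 + 2 + 8 + 10 + 14 = 49
api2 -> web1 -> lb2: 12 + 14 = 26
api2 -> web1 -> auth1 -> db2 -> mq2 -> lb2: 12 + 10 + 3 + 8 + 14 = 47
Shortest: 26 ms.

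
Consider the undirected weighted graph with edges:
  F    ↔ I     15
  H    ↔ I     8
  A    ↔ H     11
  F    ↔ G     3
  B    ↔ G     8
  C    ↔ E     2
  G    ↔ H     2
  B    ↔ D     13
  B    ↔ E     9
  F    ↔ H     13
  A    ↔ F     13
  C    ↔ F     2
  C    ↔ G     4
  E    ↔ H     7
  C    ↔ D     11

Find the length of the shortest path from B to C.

A few of the B→C routes:
B→G→H→E→C: 8 + 2 + 7 + 2 = 19
B→G→C: 8 + 4 = 12
B→E→H→G→C: 9 + 7 + 2 + 4 = 22
B→E→C: 9 + 2 = 11
B→G→F→C: 8 + 3 + 2 = 13
The minimum is 11.

11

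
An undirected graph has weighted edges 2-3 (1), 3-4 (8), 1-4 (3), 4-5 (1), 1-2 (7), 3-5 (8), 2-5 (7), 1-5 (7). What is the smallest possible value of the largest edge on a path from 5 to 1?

3

Comparing a few candidate routes:
5 -> 2 -> 1: max(7, 7) = 7
5 -> 4 -> 1: max(1, 3) = 3
5 -> 3 -> 4 -> 1: max(8, 8, 3) = 8
5 -> 1: max(7) = 7
5 -> 3 -> 2 -> 1: max(8, 1, 7) = 8
5 -> 2 -> 3 -> 4 -> 1: max(7, 1, 8, 3) = 8
Best route has worst link 3.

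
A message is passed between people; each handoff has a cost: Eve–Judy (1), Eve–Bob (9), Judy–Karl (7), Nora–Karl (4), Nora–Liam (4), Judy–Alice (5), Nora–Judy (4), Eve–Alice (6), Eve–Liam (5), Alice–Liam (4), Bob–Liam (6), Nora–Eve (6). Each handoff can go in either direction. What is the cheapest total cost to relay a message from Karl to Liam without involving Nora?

13

Checking several routes:
Karl → Judy → Alice → Liam: 7 + 5 + 4 = 16
Karl → Judy → Eve → Liam: 7 + 1 + 5 = 13
Karl → Judy → Eve → Alice → Liam: 7 + 1 + 6 + 4 = 18
Best route has total 13.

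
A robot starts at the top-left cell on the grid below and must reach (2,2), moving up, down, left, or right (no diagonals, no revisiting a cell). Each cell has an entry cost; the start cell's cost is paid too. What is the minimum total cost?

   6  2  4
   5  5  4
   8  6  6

22

One optimal route is r0c0→r0c1→r0c2→r1c2→r2c2.
Its cost is 6 + 2 + 4 + 4 + 6 = 22.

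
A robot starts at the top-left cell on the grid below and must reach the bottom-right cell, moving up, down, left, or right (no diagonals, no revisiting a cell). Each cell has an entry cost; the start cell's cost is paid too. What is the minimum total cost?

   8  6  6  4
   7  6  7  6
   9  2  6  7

Take (0,0) → (0,1) → (1,1) → (2,1) → (2,2) → (2,3) for a total of 8 + 6 + 6 + 2 + 6 + 7 = 35.

35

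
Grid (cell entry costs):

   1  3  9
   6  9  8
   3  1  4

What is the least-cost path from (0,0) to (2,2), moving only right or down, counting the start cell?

15

Path (0,0) (1,0) (2,0) (2,1) (2,2): 1 + 6 + 3 + 1 + 4 = 15.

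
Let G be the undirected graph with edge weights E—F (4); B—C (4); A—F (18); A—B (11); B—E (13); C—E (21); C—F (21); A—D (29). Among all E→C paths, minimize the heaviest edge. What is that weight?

13

Routes from E to C:
E-C: max(21) = 21
E-F-C: max(4, 21) = 21
E-B-C: max(13, 4) = 13
E-F-A-B-C: max(4, 18, 11, 4) = 18
E-B-A-F-C: max(13, 11, 18, 21) = 21
Smallest bottleneck: 13.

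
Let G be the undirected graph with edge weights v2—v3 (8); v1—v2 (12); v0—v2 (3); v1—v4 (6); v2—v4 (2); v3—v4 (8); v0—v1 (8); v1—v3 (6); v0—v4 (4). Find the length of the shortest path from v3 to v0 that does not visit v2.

Candidate routes:
v3-v1-v0: 6 + 8 = 14
v3-v4-v0: 8 + 4 = 12
v3-v1-v4-v0: 6 + 6 + 4 = 16
v3-v4-v1-v0: 8 + 6 + 8 = 22
Best route has total 12.

12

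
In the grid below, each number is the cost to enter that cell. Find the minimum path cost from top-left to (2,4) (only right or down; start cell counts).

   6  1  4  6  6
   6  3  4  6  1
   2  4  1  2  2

One optimal route is [0,0]→[0,1]→[1,1]→[1,2]→[2,2]→[2,3]→[2,4].
Its cost is 6 + 1 + 3 + 4 + 1 + 2 + 2 = 19.

19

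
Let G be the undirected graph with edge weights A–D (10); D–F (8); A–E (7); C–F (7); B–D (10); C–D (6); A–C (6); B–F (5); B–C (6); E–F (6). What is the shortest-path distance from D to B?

10

Comparing a few candidate routes:
D → C → B: 6 + 6 = 12
D → F → B: 8 + 5 = 13
D → F → C → B: 8 + 7 + 6 = 21
D → B: 10
D → C → F → B: 6 + 7 + 5 = 18
D → A → C → B: 10 + 6 + 6 = 22
Best route has total 10.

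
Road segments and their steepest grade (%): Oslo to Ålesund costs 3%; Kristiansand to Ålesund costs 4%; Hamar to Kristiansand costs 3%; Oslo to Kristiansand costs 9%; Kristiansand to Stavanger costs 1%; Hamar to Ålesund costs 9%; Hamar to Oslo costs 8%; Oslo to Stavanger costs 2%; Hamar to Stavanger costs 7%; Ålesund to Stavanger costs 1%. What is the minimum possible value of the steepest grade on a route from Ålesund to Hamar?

3

Some routes from Ålesund to Hamar:
Ålesund - Stavanger - Kristiansand - Hamar: max(1, 1, 3) = 3
Ålesund - Kristiansand - Hamar: max(4, 3) = 4
Ålesund - Oslo - Stavanger - Kristiansand - Hamar: max(3, 2, 1, 3) = 3
The minimum achievable maximum is 3%.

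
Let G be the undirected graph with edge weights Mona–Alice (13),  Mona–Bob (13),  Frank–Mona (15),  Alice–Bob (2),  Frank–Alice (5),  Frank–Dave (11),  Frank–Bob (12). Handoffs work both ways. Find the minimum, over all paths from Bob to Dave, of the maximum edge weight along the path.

11

Comparing a few candidate routes:
Bob→Frank→Dave: max(12, 11) = 12
Bob→Mona→Frank→Dave: max(13, 15, 11) = 15
Bob→Mona→Alice→Frank→Dave: max(13, 13, 5, 11) = 13
Bob→Alice→Frank→Dave: max(2, 5, 11) = 11
Best route has worst link 11.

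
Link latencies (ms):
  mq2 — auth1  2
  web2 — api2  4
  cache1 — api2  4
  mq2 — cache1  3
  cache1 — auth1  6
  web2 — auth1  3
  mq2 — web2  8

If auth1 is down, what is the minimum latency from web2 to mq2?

Candidate routes:
web2-mq2: 8
web2-api2-cache1-mq2: 4 + 4 + 3 = 11
Shortest: 8 ms.

8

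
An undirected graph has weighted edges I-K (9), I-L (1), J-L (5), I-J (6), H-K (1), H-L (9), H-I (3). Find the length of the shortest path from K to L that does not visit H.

10

Routes from K to L avoiding H:
K-I-J-L: 9 + 6 + 5 = 20
K-I-L: 9 + 1 = 10
Best route has total 10.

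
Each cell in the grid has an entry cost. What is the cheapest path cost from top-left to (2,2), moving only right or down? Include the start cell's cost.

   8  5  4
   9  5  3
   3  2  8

Best path: (0,0) -> (0,1) -> (0,2) -> (1,2) -> (2,2)
Cost: 8 + 5 + 4 + 3 + 8 = 28

28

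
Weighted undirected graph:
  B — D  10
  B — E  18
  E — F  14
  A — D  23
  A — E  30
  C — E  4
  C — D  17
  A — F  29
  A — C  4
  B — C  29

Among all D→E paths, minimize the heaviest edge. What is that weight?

17

A few of the D→E routes:
D - B - E: max(10, 18) = 18
D - C - E: max(17, 4) = 17
D - A - C - E: max(23, 4, 4) = 23
The minimum achievable maximum is 17.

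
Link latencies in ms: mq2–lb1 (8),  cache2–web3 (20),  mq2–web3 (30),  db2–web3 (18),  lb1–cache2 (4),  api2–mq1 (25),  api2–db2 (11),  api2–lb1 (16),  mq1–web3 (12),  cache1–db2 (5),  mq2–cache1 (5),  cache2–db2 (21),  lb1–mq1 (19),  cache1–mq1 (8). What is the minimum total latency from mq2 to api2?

21

Comparing a few candidate routes:
mq2 -> lb1 -> mq1 -> cache1 -> db2 -> api2: 8 + 19 + 8 + 5 + 11 = 51
mq2 -> lb1 -> api2: 8 + 16 = 24
mq2 -> lb1 -> cache2 -> db2 -> api2: 8 + 4 + 21 + 11 = 44
mq2 -> cache1 -> mq1 -> lb1 -> api2: 5 + 8 + 19 + 16 = 48
mq2 -> cache1 -> db2 -> api2: 5 + 5 + 11 = 21
mq2 -> cache1 -> mq1 -> api2: 5 + 8 + 25 = 38
Shortest: 21 ms.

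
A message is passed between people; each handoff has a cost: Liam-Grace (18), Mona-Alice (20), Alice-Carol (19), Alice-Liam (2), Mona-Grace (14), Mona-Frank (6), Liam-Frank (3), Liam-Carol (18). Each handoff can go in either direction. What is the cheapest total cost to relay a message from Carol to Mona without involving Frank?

39

Routes from Carol to Mona avoiding Frank:
Carol - Liam - Alice - Mona: 18 + 2 + 20 = 40
Carol - Alice - Mona: 19 + 20 = 39
Carol - Alice - Liam - Grace - Mona: 19 + 2 + 18 + 14 = 53
Carol - Liam - Grace - Mona: 18 + 18 + 14 = 50
The minimum is 39.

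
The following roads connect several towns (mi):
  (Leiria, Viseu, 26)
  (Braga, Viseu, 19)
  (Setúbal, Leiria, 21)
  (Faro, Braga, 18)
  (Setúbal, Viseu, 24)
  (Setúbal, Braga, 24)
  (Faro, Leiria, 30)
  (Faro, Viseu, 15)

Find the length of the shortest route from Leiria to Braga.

A few of the Leiria→Braga routes:
Leiria - Faro - Braga: 30 + 18 = 48
Leiria - Setúbal - Braga: 21 + 24 = 45
Leiria - Viseu - Braga: 26 + 19 = 45
Best route has total 45 mi.

45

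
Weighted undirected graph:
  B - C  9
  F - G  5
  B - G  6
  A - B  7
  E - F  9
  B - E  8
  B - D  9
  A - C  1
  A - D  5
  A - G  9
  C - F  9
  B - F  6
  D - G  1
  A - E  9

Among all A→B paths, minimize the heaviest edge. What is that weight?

6

A few of the A→B routes:
A-B: max(7) = 7
A-D-G-B: max(5, 1, 6) = 6
A-D-G-F-B: max(5, 1, 5, 6) = 6
Best route has worst link 6.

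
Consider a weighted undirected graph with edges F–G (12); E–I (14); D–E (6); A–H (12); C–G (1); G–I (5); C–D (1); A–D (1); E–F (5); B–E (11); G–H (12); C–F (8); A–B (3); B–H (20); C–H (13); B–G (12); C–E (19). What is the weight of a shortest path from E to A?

Some routes from E to A:
E → D → A: 6 + 1 = 7
E → F → C → D → A: 5 + 8 + 1 + 1 = 15
E → B → A: 11 + 3 = 14
E → I → G → C → D → A: 14 + 5 + 1 + 1 + 1 = 22
E → F → G → C → D → A: 5 + 12 + 1 + 1 + 1 = 20
E → C → D → A: 19 + 1 + 1 = 21
The minimum is 7.

7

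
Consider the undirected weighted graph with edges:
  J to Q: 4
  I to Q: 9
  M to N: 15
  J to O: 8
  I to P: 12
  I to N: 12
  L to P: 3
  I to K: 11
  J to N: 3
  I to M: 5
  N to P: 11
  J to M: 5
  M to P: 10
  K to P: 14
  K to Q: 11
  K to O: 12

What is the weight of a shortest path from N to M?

8

Some routes from N to M:
N→J→M: 3 + 5 = 8
N→I→M: 12 + 5 = 17
N→M: 15
Shortest: 8.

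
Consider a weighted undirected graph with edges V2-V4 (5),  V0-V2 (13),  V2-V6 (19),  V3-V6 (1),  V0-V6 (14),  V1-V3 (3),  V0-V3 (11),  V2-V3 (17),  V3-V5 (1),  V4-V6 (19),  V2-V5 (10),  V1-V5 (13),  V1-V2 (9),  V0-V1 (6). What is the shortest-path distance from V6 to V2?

A few of the V6→V2 routes:
V6 - V3 - V1 - V2: 1 + 3 + 9 = 13
V6 - V3 - V5 - V2: 1 + 1 + 10 = 12
V6 - V3 - V2: 1 + 17 = 18
Best route has total 12.

12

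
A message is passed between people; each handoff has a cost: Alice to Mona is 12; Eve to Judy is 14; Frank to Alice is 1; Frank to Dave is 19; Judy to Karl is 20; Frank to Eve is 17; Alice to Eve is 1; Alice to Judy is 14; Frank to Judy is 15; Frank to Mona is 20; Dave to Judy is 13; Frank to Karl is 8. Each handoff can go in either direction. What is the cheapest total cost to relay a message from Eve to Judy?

14

Some routes from Eve to Judy:
Eve → Frank → Alice → Judy: 17 + 1 + 14 = 32
Eve → Alice → Frank → Judy: 1 + 1 + 15 = 17
Eve → Alice → Judy: 1 + 14 = 15
Eve → Judy: 14
Eve → Alice → Frank → Karl → Judy: 1 + 1 + 8 + 20 = 30
Shortest: 14.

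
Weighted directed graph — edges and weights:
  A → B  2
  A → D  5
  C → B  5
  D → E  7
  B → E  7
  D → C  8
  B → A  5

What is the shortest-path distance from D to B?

Candidate routes:
D → C → B: 8 + 5 = 13
Best route has total 13.

13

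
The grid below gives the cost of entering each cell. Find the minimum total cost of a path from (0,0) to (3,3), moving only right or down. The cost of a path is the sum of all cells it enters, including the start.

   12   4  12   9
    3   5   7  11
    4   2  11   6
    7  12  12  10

One optimal route is r0c0→r1c0→r2c0→r2c1→r2c2→r2c3→r3c3.
Its cost is 12 + 3 + 4 + 2 + 11 + 6 + 10 = 48.

48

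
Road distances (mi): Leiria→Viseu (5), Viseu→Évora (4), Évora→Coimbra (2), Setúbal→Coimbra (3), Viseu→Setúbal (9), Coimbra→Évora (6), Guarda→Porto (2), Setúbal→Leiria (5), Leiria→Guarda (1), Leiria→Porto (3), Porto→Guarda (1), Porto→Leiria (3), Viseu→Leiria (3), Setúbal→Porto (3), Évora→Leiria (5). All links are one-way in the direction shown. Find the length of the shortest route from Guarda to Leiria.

Routes from Guarda to Leiria:
Guarda - Porto - Leiria: 2 + 3 = 5
The minimum is 5 mi.

5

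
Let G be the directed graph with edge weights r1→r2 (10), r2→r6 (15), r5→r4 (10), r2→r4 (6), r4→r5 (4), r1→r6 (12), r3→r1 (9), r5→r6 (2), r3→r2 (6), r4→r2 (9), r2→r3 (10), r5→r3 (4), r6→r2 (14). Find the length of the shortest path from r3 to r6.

18

Comparing a few candidate routes:
r3-r1-r6: 9 + 12 = 21
r3-r2-r6: 6 + 15 = 21
r3-r1-r2-r4-r5-r6: 9 + 10 + 6 + 4 + 2 = 31
r3-r2-r4-r5-r6: 6 + 6 + 4 + 2 = 18
Shortest: 18.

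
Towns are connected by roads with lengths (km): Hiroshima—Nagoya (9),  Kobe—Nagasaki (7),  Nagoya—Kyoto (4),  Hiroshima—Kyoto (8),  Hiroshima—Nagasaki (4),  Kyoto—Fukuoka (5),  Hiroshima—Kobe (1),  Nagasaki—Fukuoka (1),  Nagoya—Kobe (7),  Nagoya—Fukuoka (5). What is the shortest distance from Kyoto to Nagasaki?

6

Comparing a few candidate routes:
Kyoto-Hiroshima-Kobe-Nagasaki: 8 + 1 + 7 = 16
Kyoto-Nagoya-Fukuoka-Nagasaki: 4 + 5 + 1 = 10
Kyoto-Nagoya-Kobe-Hiroshima-Nagasaki: 4 + 7 + 1 + 4 = 16
Kyoto-Hiroshima-Nagasaki: 8 + 4 = 12
Kyoto-Fukuoka-Nagasaki: 5 + 1 = 6
Shortest: 6 km.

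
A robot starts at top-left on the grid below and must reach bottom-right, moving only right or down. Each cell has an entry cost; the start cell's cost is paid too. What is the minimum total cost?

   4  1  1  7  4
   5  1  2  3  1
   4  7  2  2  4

Cheapest: [0,0]→[0,1]→[0,2]→[1,2]→[1,3]→[1,4]→[2,4]
  4 + 1 + 1 + 2 + 3 + 1 + 4 = 16
For comparison, the top-then-right route costs 22.

16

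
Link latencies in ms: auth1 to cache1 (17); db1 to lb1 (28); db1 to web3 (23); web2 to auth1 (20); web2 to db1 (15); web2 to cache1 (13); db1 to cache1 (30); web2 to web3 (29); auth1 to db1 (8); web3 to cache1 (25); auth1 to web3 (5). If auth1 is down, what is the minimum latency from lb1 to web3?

Checking several routes:
lb1 -> db1 -> web3: 28 + 23 = 51
lb1 -> db1 -> web2 -> web3: 28 + 15 + 29 = 72
lb1 -> db1 -> web2 -> cache1 -> web3: 28 + 15 + 13 + 25 = 81
Best route has total 51 ms.

51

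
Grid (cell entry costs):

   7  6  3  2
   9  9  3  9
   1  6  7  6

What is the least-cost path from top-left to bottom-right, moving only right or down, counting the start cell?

One optimal route is [0,0] [0,1] [0,2] [1,2] [2,2] [2,3].
Its cost is 7 + 6 + 3 + 3 + 7 + 6 = 32.

32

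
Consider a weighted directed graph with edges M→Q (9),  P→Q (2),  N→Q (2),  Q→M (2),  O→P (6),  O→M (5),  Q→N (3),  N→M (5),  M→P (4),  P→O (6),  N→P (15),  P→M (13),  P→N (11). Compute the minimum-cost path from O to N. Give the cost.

11

A few of the O→N routes:
O→M→P→Q→N: 5 + 4 + 2 + 3 = 14
O→P→Q→N: 6 + 2 + 3 = 11
O→M→Q→N: 5 + 9 + 3 = 17
Shortest: 11.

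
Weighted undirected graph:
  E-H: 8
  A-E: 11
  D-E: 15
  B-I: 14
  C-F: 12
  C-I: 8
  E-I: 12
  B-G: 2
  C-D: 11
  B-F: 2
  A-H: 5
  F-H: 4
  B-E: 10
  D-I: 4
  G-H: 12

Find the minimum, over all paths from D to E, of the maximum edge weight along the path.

Comparing a few candidate routes:
D - C - F - B - E: max(11, 12, 2, 10) = 12
D - C - F - B - G - H - E: max(11, 12, 2, 2, 12, 8) = 12
D - C - I - E: max(11, 8, 12) = 12
The minimum achievable maximum is 12.

12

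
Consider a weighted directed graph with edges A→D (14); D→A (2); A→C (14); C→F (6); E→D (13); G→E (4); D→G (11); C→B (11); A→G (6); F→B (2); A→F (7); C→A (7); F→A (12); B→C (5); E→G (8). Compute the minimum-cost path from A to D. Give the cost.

14

Candidate routes:
A-D: 14
A-G-E-D: 6 + 4 + 13 = 23
Best route has total 14.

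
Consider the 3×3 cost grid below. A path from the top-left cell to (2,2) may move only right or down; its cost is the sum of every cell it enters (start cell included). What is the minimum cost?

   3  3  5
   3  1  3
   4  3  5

15

Take (0,0)→(0,1)→(1,1)→(1,2)→(2,2) for a total of 3 + 3 + 1 + 3 + 5 = 15.
(Top row then right column would cost 19.)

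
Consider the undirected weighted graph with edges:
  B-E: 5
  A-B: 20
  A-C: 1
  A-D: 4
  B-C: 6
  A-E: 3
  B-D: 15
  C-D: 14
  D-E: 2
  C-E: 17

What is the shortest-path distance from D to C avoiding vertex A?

13

A few of the D→C routes:
D → E → C: 2 + 17 = 19
D → E → B → C: 2 + 5 + 6 = 13
D → B → C: 15 + 6 = 21
D → C: 14
The minimum is 13.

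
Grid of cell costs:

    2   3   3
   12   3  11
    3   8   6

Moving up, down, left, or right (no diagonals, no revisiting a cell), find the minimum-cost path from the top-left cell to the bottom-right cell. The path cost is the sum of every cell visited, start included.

22

Best path: (0,0) → (0,1) → (1,1) → (2,1) → (2,2)
Cost: 2 + 3 + 3 + 8 + 6 = 22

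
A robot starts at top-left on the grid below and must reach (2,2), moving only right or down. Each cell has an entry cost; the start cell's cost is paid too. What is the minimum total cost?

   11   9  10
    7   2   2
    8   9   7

29

Best path: (0,0)→(1,0)→(1,1)→(1,2)→(2,2)
Cost: 11 + 7 + 2 + 2 + 7 = 29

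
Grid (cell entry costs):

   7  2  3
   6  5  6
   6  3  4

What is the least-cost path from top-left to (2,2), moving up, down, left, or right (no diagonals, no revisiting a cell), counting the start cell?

21

Take r0c0 -> r0c1 -> r1c1 -> r2c1 -> r2c2 for a total of 7 + 2 + 5 + 3 + 4 = 21.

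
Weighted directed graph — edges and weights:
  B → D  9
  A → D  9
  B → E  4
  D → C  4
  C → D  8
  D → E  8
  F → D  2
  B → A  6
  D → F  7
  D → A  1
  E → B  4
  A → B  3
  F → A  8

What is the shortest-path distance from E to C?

17

Candidate routes:
E → B → A → D → C: 4 + 6 + 9 + 4 = 23
E → B → D → C: 4 + 9 + 4 = 17
Best route has total 17.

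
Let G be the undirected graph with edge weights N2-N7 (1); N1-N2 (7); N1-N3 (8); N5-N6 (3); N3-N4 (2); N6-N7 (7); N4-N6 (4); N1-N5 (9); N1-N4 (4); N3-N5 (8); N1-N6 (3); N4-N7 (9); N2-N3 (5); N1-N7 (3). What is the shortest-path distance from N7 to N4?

7

Some routes from N7 to N4:
N7 - N2 - N3 - N4: 1 + 5 + 2 = 8
N7 - N1 - N4: 3 + 4 = 7
N7 - N4: 9
The minimum is 7.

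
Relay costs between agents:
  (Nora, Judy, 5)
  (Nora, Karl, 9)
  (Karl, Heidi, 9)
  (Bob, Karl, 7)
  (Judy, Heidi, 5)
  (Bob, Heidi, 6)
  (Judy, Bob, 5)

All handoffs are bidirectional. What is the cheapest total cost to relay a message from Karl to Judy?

Candidate routes:
Karl→Heidi→Judy: 9 + 5 = 14
Karl→Nora→Judy: 9 + 5 = 14
Karl→Heidi→Bob→Judy: 9 + 6 + 5 = 20
Karl→Bob→Heidi→Judy: 7 + 6 + 5 = 18
Karl→Bob→Judy: 7 + 5 = 12
Best route has total 12.

12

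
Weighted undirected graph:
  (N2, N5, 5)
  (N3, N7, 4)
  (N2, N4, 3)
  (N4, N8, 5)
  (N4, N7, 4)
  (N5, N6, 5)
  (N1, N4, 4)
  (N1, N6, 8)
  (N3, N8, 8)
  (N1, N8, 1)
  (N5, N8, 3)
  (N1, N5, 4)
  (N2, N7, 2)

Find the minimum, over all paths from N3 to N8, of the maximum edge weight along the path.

4

Some routes from N3 to N8:
N3 → N7 → N4 → N2 → N5 → N8: max(4, 4, 3, 5, 3) = 5
N3 → N7 → N4 → N1 → N5 → N8: max(4, 4, 4, 4, 3) = 4
N3 → N7 → N2 → N4 → N1 → N8: max(4, 2, 3, 4, 1) = 4
N3 → N7 → N2 → N4 → N1 → N5 → N8: max(4, 2, 3, 4, 4, 3) = 4
N3 → N7 → N4 → N1 → N8: max(4, 4, 4, 1) = 4
N3 → N7 → N4 → N2 → N5 → N1 → N8: max(4, 4, 3, 5, 4, 1) = 5
The minimum achievable maximum is 4.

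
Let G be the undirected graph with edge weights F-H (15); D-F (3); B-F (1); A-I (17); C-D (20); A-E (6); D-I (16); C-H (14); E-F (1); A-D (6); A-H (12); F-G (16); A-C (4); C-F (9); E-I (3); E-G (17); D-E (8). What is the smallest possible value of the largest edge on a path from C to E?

6

A few of the C→E routes:
C → A → E: max(4, 6) = 6
C → F → E: max(9, 1) = 9
C → F → D → A → E: max(9, 3, 6, 6) = 9
C → A → D → E: max(4, 6, 8) = 8
C → A → D → F → E: max(4, 6, 3, 1) = 6
C → F → D → E: max(9, 3, 8) = 9
Smallest bottleneck: 6.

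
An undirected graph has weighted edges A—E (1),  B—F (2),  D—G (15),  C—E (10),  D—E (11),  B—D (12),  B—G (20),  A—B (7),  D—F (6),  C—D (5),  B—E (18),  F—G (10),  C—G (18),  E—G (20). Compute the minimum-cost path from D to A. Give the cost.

Some routes from D to A:
D - F - B - A: 6 + 2 + 7 = 15
D - C - E - A: 5 + 10 + 1 = 16
D - E - A: 11 + 1 = 12
Best route has total 12.

12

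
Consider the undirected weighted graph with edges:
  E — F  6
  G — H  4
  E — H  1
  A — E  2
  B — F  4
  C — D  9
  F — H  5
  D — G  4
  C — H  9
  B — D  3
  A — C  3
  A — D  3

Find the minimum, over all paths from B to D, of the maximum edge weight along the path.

A few of the B→D routes:
B-F-H-E-A-D: max(4, 5, 1, 2, 3) = 5
B-F-H-G-D: max(4, 5, 4, 4) = 5
B-F-E-A-C-D: max(4, 6, 2, 3, 9) = 9
B-F-E-A-D: max(4, 6, 2, 3) = 6
B-D: max(3) = 3
B-F-E-H-G-D: max(4, 6, 1, 4, 4) = 6
The minimum achievable maximum is 3.

3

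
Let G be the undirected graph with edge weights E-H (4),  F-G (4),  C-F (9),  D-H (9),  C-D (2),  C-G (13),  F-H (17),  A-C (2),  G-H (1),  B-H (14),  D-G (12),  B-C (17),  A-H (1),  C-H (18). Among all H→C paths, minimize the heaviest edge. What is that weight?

Comparing a few candidate routes:
H - G - F - C: max(1, 4, 9) = 9
H - D - G - C: max(9, 12, 13) = 13
H - D - G - F - C: max(9, 12, 4, 9) = 12
H - G - D - C: max(1, 12, 2) = 12
H - A - C: max(1, 2) = 2
H - D - C: max(9, 2) = 9
Smallest bottleneck: 2.

2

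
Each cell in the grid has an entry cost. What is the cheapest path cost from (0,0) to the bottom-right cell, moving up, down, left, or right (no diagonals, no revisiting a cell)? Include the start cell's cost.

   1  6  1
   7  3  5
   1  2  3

14

Best path: r0c0 -> r1c0 -> r2c0 -> r2c1 -> r2c2
Cost: 1 + 7 + 1 + 2 + 3 = 14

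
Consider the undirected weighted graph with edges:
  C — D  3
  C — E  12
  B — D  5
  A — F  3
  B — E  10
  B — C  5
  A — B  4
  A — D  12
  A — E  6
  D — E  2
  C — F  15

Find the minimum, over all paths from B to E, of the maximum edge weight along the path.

5

Checking several routes:
B-E: max(10) = 10
B-D-A-E: max(5, 12, 6) = 12
B-D-E: max(5, 2) = 5
B-C-D-E: max(5, 3, 2) = 5
B-D-C-E: max(5, 3, 12) = 12
B-A-E: max(4, 6) = 6
Best route has worst link 5.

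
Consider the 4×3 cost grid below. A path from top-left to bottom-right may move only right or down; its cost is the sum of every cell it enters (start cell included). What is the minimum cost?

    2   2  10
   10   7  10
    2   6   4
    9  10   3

24

Path (0,0) (0,1) (1,1) (2,1) (2,2) (3,2): 2 + 2 + 7 + 6 + 4 + 3 = 24.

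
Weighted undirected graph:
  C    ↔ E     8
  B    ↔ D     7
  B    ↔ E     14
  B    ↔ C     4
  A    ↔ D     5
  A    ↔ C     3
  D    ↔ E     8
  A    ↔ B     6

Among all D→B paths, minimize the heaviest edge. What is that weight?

5

Some routes from D to B:
D - A - C - B: max(5, 3, 4) = 5
D - E - C - A - B: max(8, 8, 3, 6) = 8
D - A - B: max(5, 6) = 6
D - B: max(7) = 7
Best route has worst link 5.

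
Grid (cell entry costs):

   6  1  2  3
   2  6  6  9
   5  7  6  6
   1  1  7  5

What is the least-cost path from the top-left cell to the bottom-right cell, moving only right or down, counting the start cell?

27

One optimal route is (0,0) -> (1,0) -> (2,0) -> (3,0) -> (3,1) -> (3,2) -> (3,3).
Its cost is 6 + 2 + 5 + 1 + 1 + 7 + 5 = 27.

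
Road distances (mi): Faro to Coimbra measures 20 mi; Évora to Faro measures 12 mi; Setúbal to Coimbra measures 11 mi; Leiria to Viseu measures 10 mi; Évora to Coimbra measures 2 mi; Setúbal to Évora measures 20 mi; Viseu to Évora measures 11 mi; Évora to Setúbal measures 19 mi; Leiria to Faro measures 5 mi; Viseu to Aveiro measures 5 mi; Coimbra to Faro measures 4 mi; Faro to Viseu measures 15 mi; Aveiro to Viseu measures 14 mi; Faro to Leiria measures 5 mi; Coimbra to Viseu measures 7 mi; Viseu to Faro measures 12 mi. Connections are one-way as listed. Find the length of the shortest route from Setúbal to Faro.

15

Checking several routes:
Setúbal-Évora-Coimbra-Viseu-Faro: 20 + 2 + 7 + 12 = 41
Setúbal-Coimbra-Faro: 11 + 4 = 15
Setúbal-Évora-Faro: 20 + 12 = 32
Setúbal-Coimbra-Viseu-Faro: 11 + 7 + 12 = 30
Setúbal-Évora-Coimbra-Faro: 20 + 2 + 4 = 26
Best route has total 15 mi.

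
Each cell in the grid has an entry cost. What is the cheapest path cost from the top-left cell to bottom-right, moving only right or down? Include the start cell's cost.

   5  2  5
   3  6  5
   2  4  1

15

One optimal route is (0,0) (1,0) (2,0) (2,1) (2,2).
Its cost is 5 + 3 + 2 + 4 + 1 = 15.
For comparison, the top-then-right route costs 18.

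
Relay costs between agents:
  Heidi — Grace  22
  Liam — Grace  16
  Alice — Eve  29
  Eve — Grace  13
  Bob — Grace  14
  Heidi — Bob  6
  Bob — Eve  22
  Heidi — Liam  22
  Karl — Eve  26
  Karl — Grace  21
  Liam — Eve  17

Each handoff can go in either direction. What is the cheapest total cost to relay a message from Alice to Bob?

Some routes from Alice to Bob:
Alice -> Eve -> Grace -> Liam -> Heidi -> Bob: 29 + 13 + 16 + 22 + 6 = 86
Alice -> Eve -> Grace -> Bob: 29 + 13 + 14 = 56
Alice -> Eve -> Liam -> Grace -> Bob: 29 + 17 + 16 + 14 = 76
Alice -> Eve -> Grace -> Heidi -> Bob: 29 + 13 + 22 + 6 = 70
Alice -> Eve -> Bob: 29 + 22 = 51
Alice -> Eve -> Liam -> Heidi -> Bob: 29 + 17 + 22 + 6 = 74
The minimum is 51.

51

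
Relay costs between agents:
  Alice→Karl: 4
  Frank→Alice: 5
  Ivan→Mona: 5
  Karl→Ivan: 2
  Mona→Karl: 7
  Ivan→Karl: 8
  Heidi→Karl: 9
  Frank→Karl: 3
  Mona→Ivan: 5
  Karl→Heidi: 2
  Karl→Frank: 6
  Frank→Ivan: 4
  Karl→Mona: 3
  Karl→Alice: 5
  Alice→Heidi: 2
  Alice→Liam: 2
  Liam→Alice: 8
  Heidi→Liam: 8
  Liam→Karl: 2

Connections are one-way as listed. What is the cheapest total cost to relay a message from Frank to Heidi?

A few of the Frank→Heidi routes:
Frank - Karl - Alice - Heidi: 3 + 5 + 2 = 10
Frank - Karl - Heidi: 3 + 2 = 5
Frank - Alice - Heidi: 5 + 2 = 7
Best route has total 5.

5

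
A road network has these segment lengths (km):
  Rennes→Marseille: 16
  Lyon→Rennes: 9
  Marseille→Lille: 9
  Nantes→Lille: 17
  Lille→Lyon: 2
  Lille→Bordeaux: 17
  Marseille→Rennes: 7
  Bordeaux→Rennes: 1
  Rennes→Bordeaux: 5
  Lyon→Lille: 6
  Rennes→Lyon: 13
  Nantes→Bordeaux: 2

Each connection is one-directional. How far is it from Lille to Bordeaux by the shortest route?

Paths from Lille to Bordeaux:
Lille-Bordeaux: 17
Lille-Lyon-Rennes-Bordeaux: 2 + 9 + 5 = 16
The minimum is 16 km.

16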